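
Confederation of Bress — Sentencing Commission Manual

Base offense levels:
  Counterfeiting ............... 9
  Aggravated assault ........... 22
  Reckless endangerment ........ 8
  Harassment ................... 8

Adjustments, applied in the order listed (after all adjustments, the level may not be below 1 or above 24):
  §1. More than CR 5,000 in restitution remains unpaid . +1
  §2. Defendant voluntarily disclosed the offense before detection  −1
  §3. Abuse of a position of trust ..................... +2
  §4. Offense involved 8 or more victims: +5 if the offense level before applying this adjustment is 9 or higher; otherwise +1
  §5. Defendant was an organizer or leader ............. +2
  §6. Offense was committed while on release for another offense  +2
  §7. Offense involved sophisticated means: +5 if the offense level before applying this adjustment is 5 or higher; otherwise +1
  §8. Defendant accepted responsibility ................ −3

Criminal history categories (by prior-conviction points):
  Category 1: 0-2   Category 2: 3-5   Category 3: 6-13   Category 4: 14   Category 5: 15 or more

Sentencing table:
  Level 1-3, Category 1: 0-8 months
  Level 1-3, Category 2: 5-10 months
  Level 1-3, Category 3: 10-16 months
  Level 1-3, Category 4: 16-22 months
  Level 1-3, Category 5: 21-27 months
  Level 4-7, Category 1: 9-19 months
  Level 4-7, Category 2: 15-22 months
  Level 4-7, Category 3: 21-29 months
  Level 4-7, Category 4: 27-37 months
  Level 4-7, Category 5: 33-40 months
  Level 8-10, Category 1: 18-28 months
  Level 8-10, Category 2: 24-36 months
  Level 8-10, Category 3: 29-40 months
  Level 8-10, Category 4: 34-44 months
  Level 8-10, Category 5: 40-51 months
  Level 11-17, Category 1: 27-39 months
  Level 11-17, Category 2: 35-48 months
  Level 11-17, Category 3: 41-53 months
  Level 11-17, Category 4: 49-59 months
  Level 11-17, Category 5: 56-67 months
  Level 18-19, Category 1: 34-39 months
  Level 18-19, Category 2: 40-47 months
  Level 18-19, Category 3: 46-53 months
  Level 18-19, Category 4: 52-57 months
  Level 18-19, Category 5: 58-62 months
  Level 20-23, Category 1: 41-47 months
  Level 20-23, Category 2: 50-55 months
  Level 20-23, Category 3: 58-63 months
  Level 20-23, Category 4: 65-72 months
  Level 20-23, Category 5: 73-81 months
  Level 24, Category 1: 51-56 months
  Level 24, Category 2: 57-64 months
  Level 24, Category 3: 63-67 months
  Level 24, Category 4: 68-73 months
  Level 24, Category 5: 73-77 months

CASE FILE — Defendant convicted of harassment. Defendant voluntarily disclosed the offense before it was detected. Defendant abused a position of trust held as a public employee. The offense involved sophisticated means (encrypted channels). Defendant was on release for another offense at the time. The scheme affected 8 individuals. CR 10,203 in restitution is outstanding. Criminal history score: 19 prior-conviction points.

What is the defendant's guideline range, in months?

73-81 months

Base offense level for harassment: 8.
§1 applies: 8 + 1 = 9.
§2 applies: 9 − 1 = 8.
§3 applies: 8 + 2 = 10.
§4 applies (level before this adjustment is 10 ≥ 9, so +5): 10 + 5 = 15.
§6 applies: 15 + 2 = 17.
§7 applies (level before this adjustment is 17 ≥ 5, so +5): 17 + 5 = 22.
§8 does not apply.
Final offense level: 22.
Criminal history: 19 prior points → Category 5 (15+).
Level 22 falls in the 20-23 band.
Grid: Level 20-23 × Category 5 = 73-81 months.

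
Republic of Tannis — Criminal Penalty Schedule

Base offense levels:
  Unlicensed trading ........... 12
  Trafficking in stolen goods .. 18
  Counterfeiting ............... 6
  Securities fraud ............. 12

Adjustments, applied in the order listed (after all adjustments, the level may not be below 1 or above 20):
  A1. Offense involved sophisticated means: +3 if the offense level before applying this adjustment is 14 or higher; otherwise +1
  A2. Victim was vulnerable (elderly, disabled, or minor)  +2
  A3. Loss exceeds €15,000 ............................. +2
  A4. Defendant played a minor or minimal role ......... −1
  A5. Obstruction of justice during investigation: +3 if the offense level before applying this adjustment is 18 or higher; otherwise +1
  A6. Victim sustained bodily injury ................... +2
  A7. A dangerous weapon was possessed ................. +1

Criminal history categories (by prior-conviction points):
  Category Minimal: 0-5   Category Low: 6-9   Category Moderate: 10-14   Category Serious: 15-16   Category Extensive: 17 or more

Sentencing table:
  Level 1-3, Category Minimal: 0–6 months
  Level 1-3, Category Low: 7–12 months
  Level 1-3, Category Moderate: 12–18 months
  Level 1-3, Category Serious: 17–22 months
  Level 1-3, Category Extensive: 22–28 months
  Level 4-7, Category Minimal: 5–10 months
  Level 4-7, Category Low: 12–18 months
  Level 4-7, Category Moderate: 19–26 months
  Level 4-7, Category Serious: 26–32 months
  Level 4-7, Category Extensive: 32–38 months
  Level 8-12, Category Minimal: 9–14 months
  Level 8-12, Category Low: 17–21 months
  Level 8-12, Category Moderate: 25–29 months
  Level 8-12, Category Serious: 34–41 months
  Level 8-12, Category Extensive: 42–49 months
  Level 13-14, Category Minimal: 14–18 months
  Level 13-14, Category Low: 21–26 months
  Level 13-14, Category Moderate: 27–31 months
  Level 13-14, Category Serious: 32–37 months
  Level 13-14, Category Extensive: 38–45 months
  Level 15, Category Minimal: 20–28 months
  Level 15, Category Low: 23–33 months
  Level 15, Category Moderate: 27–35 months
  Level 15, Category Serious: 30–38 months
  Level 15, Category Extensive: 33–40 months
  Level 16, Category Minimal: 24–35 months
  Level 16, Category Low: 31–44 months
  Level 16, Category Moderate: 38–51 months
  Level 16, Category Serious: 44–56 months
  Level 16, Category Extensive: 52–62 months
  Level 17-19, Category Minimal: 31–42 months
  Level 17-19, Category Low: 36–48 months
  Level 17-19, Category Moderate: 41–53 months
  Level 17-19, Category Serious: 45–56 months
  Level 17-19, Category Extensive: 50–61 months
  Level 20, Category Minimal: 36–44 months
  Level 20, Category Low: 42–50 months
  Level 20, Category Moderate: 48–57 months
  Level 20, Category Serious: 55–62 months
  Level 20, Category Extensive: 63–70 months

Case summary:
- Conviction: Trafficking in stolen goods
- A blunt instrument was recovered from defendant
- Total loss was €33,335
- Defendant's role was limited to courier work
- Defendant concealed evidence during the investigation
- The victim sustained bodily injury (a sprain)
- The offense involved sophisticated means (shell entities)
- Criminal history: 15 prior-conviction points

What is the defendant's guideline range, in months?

55-62 months

Base offense level for trafficking in stolen goods: 18.
A1 applies (level before this adjustment is 18 ≥ 14, so +3): 18 + 3 = 21.
A2 does not apply.
A3 applies: 21 + 2 = 23.
A4 applies: 23 − 1 = 22.
A5 applies (level before this adjustment is 22 ≥ 18, so +3): 22 + 3 = 25.
A6 applies: 25 + 2 = 27.
A7 applies: 27 + 1 = 28.
Level 28 exceeds the maximum of 20; capped at 20.
Final offense level: 20.
Criminal history: 15 prior points → Category Serious (15-16).
Level 20 falls in the 20 band.
Grid: Level 20 × Category Serious = 55-62 months.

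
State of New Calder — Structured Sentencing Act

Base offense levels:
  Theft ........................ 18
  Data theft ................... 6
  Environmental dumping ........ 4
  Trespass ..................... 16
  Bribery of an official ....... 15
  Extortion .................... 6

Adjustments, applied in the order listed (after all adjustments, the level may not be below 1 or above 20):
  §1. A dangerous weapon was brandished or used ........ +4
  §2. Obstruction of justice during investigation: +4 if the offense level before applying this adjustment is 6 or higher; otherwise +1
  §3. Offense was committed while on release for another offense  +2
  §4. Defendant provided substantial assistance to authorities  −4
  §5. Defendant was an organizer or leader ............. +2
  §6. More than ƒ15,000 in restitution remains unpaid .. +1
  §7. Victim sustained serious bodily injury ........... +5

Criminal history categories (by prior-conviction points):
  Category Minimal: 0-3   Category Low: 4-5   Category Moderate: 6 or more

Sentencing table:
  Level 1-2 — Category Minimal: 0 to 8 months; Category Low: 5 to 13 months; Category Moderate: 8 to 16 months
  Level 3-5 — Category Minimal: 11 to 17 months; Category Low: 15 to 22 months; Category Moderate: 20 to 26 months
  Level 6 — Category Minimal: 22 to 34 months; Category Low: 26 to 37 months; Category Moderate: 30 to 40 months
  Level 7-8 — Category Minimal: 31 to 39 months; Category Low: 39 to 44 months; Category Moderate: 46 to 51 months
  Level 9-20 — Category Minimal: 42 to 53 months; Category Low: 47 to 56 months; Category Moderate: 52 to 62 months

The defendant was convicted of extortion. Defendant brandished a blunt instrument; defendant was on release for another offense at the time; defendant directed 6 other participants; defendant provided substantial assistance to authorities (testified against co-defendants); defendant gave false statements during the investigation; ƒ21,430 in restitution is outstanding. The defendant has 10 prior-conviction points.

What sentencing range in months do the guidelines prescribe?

52-62 months

Base offense level for extortion: 6.
§1 applies: 6 + 4 = 10.
§2 applies (level before this adjustment is 10 ≥ 6, so +4): 10 + 4 = 14.
§3 applies: 14 + 2 = 16.
§4 applies: 16 − 4 = 12.
§5 applies: 12 + 2 = 14.
§6 applies: 14 + 1 = 15.
§7 does not apply.
Final offense level: 15.
Criminal history: 10 prior points → Category Moderate (6+).
Level 15 falls in the 9-20 band.
Grid: Level 9-20 × Category Moderate = 52-62 months.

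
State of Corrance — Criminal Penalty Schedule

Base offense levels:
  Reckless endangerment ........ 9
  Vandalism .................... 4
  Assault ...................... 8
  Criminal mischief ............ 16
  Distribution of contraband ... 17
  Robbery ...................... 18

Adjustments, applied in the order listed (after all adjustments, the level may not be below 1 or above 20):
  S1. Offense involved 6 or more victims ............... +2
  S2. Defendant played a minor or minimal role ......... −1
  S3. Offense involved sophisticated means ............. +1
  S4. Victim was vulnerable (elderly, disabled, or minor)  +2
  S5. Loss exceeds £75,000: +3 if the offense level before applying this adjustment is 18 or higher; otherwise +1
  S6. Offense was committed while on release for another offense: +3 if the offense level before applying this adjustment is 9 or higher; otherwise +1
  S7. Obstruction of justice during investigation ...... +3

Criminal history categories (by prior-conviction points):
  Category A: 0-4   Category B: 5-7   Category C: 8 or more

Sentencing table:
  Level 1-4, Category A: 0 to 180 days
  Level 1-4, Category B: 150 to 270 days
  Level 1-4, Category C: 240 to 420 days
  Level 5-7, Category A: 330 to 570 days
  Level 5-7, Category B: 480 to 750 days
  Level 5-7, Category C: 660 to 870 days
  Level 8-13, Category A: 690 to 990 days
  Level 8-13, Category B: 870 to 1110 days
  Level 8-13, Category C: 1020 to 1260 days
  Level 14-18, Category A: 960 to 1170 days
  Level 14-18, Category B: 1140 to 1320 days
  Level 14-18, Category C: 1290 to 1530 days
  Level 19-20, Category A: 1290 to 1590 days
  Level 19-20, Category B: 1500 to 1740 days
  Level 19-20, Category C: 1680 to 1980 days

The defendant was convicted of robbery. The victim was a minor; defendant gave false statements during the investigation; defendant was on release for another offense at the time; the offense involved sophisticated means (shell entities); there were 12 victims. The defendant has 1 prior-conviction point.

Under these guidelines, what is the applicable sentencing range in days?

Base offense level for robbery: 18.
S1 applies: 18 + 2 = 20.
S2 does not apply.
S3 applies: 20 + 1 = 21.
S4 applies: 21 + 2 = 23.
S5 does not apply.
S6 applies (level before this adjustment is 23 ≥ 9, so +3): 23 + 3 = 26.
S7 applies: 26 + 3 = 29.
Level 29 exceeds the maximum of 20; capped at 20.
Final offense level: 20.
Criminal history: 1 prior point → Category A (0-4).
Level 20 falls in the 19-20 band.
Grid: Level 19-20 × Category A = 1290-1590 days.

1290-1590 days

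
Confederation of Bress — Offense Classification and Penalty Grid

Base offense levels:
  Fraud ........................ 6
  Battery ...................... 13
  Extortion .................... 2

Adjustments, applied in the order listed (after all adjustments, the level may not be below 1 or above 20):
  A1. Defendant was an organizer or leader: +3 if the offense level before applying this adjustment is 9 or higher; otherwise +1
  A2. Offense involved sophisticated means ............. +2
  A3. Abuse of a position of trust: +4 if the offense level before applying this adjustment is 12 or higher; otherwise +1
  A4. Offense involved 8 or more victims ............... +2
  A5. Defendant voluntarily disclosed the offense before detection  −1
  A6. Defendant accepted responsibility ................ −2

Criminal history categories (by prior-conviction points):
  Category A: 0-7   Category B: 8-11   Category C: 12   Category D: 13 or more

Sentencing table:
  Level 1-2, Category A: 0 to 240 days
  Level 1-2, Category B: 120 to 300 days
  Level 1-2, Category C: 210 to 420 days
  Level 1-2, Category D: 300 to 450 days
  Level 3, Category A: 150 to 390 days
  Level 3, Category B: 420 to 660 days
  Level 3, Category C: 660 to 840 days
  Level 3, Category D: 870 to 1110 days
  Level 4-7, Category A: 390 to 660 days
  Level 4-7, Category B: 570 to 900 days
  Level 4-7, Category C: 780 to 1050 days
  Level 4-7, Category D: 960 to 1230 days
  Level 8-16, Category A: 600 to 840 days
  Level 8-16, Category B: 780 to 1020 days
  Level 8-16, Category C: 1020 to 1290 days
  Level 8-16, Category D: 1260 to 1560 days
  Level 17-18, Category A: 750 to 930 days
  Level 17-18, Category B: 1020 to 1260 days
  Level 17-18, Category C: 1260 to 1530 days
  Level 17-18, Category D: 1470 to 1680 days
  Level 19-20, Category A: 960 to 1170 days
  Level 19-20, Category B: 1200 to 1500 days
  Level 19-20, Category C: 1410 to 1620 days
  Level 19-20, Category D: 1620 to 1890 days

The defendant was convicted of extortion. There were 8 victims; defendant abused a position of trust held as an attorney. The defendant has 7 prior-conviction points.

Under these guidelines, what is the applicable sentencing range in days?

390-660 days

Base offense level for extortion: 2.
A2 does not apply.
A3 applies (level before this adjustment is 2 < 12, so +1): 2 + 1 = 3.
A4 applies: 3 + 2 = 5.
A5 does not apply.
Final offense level: 5.
Criminal history: 7 prior points → Category A (0-7).
Level 5 falls in the 4-7 band.
Grid: Level 4-7 × Category A = 390-660 days.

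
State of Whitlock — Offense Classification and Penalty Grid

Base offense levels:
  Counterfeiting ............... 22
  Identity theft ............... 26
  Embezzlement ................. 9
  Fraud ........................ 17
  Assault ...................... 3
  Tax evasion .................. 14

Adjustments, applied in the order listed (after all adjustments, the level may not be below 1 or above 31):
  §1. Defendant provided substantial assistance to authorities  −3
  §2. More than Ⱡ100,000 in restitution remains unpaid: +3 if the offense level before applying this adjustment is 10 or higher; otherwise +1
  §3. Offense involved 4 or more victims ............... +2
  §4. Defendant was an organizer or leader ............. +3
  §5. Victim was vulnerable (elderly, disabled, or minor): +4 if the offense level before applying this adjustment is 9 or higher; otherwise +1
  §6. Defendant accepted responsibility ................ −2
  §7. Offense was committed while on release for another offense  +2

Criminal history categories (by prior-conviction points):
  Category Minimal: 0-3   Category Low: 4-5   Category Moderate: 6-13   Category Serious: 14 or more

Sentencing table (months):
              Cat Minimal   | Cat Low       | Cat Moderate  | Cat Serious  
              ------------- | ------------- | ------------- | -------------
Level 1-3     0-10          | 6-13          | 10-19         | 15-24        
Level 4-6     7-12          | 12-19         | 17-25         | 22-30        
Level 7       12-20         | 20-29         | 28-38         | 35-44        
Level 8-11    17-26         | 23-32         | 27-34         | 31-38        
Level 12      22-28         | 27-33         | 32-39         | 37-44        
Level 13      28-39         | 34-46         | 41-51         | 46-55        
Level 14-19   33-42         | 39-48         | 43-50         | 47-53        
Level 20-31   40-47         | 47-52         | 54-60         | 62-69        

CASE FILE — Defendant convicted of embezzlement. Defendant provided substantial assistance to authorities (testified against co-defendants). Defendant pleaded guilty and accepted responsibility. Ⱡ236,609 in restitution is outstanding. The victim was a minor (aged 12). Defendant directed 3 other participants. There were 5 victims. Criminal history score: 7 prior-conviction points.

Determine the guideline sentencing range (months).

Base offense level for embezzlement: 9.
§1 applies: 9 − 3 = 6.
§2 applies (level before this adjustment is 6 < 10, so +1): 6 + 1 = 7.
§3 applies: 7 + 2 = 9.
§4 applies: 9 + 3 = 12.
§5 applies (level before this adjustment is 12 ≥ 9, so +4): 12 + 4 = 16.
§6 applies: 16 − 2 = 14.
§7 does not apply.
Final offense level: 14.
Criminal history: 7 prior points → Category Moderate (6-13).
Level 14 falls in the 14-19 band.
Grid: Level 14-19 × Category Moderate = 43-50 months.

43-50 months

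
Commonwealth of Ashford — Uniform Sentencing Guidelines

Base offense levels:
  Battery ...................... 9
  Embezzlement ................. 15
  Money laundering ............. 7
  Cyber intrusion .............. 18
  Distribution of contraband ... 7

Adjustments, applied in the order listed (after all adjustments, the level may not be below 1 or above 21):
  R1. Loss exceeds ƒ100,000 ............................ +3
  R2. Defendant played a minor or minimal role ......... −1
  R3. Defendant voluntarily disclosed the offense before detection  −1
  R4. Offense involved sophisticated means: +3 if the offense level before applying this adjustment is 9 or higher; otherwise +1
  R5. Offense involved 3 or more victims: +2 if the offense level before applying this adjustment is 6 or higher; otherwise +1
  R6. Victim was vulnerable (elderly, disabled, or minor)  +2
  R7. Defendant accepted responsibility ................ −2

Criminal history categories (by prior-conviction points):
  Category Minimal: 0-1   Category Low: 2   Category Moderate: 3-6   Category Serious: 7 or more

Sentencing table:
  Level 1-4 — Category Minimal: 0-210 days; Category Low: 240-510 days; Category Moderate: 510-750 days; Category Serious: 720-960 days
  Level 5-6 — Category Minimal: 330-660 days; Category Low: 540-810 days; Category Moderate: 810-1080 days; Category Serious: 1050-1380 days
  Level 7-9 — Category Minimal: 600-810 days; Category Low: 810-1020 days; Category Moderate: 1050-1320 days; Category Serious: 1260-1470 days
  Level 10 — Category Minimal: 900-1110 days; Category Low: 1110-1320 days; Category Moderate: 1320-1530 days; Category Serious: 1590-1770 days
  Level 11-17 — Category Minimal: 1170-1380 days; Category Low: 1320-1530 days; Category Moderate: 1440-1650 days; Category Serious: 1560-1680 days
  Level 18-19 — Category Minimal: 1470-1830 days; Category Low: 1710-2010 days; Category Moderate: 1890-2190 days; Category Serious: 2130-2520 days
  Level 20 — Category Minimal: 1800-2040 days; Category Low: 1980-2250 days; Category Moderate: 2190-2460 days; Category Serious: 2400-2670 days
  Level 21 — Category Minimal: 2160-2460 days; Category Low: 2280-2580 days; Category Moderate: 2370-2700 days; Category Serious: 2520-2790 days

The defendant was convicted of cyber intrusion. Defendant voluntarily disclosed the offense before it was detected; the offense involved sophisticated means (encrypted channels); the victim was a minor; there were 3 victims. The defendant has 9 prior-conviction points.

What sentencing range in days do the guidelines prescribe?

2520-2790 days

Base offense level for cyber intrusion: 18.
R1 does not apply.
R2 does not apply.
R3 applies: 18 − 1 = 17.
R4 applies (level before this adjustment is 17 ≥ 9, so +3): 17 + 3 = 20.
R5 applies (level before this adjustment is 20 ≥ 6, so +2): 20 + 2 = 22.
R6 applies: 22 + 2 = 24.
Level 24 exceeds the maximum of 21; capped at 21.
Final offense level: 21.
Criminal history: 9 prior points → Category Serious (7+).
Level 21 falls in the 21 band.
Grid: Level 21 × Category Serious = 2520-2790 days.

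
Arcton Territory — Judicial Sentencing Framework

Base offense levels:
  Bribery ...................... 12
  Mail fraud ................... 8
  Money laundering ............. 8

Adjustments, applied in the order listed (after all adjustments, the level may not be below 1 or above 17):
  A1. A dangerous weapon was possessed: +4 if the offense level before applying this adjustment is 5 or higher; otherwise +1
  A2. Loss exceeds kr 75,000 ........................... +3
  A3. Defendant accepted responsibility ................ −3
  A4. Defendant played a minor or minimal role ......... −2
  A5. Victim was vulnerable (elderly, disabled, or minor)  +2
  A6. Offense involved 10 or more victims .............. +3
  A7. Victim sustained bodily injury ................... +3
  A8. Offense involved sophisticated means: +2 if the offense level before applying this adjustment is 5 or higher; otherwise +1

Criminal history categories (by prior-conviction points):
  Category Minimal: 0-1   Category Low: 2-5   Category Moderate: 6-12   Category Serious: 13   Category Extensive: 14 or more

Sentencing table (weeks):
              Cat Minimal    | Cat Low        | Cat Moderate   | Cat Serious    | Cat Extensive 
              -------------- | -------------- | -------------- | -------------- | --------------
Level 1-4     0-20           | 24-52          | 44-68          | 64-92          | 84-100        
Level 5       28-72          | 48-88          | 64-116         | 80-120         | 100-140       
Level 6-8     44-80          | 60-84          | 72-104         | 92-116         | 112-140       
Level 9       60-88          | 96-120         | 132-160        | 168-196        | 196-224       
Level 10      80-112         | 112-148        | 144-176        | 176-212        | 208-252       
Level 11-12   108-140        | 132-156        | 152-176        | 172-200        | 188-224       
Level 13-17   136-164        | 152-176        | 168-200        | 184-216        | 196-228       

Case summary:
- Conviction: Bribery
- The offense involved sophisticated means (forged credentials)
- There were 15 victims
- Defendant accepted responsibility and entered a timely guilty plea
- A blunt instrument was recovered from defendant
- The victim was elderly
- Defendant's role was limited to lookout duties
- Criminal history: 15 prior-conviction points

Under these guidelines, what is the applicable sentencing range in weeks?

Base offense level for bribery: 12.
A1 applies (level before this adjustment is 12 ≥ 5, so +4): 12 + 4 = 16.
A2 does not apply.
A3 applies: 16 − 3 = 13.
A4 applies: 13 − 2 = 11.
A5 applies: 11 + 2 = 13.
A6 applies: 13 + 3 = 16.
A7 does not apply.
A8 applies (level before this adjustment is 16 ≥ 5, so +2): 16 + 2 = 18.
Level 18 exceeds the maximum of 17; capped at 17.
Final offense level: 17.
Criminal history: 15 prior points → Category Extensive (14+).
Level 17 falls in the 13-17 band.
Grid: Level 13-17 × Category Extensive = 196-228 weeks.

196-228 weeks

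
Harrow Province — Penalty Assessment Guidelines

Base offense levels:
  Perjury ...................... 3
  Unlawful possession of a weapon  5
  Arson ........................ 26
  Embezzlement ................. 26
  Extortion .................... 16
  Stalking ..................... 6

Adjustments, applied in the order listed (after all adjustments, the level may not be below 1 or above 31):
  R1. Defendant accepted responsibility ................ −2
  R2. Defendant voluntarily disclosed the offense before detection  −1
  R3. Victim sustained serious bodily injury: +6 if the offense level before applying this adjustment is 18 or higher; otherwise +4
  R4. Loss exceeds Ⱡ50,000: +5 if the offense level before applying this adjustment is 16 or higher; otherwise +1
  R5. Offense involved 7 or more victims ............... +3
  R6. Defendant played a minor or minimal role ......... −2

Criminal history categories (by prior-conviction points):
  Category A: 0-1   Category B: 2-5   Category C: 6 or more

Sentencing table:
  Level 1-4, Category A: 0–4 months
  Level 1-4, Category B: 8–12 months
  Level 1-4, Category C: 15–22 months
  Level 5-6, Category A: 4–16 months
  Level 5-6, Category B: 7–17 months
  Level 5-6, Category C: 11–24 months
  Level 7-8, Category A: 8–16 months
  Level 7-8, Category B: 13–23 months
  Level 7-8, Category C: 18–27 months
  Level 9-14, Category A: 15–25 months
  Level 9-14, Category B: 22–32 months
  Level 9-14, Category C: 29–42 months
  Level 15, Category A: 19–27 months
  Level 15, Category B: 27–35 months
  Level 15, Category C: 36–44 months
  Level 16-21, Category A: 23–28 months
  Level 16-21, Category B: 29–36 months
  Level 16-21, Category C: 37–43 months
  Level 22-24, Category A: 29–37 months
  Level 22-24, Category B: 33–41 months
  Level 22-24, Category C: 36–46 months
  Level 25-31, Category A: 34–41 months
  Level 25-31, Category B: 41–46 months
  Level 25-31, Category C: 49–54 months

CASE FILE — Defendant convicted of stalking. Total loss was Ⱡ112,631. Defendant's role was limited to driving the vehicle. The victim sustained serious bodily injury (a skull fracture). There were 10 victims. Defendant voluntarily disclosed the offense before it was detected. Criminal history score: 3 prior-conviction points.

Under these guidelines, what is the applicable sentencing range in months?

Base offense level for stalking: 6.
R1 does not apply.
R2 applies: 6 − 1 = 5.
R3 applies (level before this adjustment is 5 < 18, so +4): 5 + 4 = 9.
R4 applies (level before this adjustment is 9 < 16, so +1): 9 + 1 = 10.
R5 applies: 10 + 3 = 13.
R6 applies: 13 − 2 = 11.
Final offense level: 11.
Criminal history: 3 prior points → Category B (2-5).
Level 11 falls in the 9-14 band.
Grid: Level 9-14 × Category B = 22-32 months.

22-32 months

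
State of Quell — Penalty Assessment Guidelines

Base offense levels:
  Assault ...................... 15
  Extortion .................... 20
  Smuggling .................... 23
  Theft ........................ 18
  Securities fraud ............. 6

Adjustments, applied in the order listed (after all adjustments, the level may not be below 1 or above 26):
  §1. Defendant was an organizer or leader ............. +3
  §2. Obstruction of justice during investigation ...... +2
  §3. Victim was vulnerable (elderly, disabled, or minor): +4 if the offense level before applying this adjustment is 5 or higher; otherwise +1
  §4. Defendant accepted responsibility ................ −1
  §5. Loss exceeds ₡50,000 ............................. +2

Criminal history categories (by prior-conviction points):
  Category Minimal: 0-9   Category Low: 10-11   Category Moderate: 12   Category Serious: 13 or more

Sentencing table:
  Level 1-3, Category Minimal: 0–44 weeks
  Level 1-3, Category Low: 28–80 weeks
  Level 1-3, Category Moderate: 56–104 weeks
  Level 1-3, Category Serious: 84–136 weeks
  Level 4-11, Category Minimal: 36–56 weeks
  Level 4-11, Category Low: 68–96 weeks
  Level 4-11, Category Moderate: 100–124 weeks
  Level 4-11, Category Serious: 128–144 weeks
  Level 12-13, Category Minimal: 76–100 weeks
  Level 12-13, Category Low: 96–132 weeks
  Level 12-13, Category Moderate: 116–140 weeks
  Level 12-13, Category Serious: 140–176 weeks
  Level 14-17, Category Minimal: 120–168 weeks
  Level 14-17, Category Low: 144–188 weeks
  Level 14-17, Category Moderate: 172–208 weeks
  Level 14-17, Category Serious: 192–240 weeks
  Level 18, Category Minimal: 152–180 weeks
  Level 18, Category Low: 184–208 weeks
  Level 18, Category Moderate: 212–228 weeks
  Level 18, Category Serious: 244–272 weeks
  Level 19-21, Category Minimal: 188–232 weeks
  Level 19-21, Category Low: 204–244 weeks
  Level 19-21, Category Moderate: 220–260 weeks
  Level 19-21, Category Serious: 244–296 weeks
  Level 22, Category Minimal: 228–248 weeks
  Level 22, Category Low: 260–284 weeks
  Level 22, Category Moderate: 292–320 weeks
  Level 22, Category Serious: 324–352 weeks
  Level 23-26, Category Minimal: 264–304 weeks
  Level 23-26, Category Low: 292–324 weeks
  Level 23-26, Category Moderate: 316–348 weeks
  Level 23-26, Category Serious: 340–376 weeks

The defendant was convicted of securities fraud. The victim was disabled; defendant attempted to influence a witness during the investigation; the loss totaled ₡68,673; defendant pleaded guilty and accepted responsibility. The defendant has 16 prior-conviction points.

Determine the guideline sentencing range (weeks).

Base offense level for securities fraud: 6.
§1 does not apply.
§2 applies: 6 + 2 = 8.
§3 applies (level before this adjustment is 8 ≥ 5, so +4): 8 + 4 = 12.
§4 applies: 12 − 1 = 11.
§5 applies: 11 + 2 = 13.
Final offense level: 13.
Criminal history: 16 prior points → Category Serious (13+).
Level 13 falls in the 12-13 band.
Grid: Level 12-13 × Category Serious = 140-176 weeks.

140-176 weeks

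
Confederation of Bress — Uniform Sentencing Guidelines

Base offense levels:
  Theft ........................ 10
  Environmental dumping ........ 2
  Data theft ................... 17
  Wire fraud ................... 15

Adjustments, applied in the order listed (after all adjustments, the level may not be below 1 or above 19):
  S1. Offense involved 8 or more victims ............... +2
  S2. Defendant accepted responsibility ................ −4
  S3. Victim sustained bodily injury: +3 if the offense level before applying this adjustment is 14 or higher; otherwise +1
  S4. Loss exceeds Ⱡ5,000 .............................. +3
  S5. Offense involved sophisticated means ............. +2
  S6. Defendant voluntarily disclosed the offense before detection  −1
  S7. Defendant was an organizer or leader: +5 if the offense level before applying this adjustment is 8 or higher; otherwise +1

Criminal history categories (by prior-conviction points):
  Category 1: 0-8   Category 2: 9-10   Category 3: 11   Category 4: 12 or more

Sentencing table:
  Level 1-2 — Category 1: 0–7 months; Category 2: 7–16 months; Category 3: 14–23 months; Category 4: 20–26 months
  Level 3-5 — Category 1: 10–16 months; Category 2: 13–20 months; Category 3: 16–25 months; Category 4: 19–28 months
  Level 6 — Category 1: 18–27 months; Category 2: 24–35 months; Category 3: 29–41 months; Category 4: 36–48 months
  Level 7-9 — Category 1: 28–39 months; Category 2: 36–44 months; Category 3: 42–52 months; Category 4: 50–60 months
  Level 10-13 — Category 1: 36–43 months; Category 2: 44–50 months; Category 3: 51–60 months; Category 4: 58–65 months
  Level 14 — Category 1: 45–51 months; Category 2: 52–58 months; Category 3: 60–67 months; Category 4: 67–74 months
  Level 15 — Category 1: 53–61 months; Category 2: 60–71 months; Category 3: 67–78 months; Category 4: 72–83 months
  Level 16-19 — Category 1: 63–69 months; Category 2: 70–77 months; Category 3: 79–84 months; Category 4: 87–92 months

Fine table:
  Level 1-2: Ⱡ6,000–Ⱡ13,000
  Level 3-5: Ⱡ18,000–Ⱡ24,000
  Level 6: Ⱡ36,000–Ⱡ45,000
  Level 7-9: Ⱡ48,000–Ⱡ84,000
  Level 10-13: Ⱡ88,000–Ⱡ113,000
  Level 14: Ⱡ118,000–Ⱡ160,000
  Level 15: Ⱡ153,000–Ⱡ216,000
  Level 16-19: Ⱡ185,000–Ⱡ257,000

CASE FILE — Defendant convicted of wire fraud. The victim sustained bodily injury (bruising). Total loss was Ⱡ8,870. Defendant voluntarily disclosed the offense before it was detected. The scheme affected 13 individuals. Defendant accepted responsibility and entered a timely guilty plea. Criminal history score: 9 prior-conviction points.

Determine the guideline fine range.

Ⱡ185,000–Ⱡ257,000

Base offense level for wire fraud: 15.
S1 applies: 15 + 2 = 17.
S2 applies: 17 − 4 = 13.
S3 applies (level before this adjustment is 13 < 14, so +1): 13 + 1 = 14.
S4 applies: 14 + 3 = 17.
S6 applies: 17 − 1 = 16.
Final offense level: 16.
Level 16 falls in the 16-19 band.
Fine table: Level 16-19 → Ⱡ185,000–Ⱡ257,000.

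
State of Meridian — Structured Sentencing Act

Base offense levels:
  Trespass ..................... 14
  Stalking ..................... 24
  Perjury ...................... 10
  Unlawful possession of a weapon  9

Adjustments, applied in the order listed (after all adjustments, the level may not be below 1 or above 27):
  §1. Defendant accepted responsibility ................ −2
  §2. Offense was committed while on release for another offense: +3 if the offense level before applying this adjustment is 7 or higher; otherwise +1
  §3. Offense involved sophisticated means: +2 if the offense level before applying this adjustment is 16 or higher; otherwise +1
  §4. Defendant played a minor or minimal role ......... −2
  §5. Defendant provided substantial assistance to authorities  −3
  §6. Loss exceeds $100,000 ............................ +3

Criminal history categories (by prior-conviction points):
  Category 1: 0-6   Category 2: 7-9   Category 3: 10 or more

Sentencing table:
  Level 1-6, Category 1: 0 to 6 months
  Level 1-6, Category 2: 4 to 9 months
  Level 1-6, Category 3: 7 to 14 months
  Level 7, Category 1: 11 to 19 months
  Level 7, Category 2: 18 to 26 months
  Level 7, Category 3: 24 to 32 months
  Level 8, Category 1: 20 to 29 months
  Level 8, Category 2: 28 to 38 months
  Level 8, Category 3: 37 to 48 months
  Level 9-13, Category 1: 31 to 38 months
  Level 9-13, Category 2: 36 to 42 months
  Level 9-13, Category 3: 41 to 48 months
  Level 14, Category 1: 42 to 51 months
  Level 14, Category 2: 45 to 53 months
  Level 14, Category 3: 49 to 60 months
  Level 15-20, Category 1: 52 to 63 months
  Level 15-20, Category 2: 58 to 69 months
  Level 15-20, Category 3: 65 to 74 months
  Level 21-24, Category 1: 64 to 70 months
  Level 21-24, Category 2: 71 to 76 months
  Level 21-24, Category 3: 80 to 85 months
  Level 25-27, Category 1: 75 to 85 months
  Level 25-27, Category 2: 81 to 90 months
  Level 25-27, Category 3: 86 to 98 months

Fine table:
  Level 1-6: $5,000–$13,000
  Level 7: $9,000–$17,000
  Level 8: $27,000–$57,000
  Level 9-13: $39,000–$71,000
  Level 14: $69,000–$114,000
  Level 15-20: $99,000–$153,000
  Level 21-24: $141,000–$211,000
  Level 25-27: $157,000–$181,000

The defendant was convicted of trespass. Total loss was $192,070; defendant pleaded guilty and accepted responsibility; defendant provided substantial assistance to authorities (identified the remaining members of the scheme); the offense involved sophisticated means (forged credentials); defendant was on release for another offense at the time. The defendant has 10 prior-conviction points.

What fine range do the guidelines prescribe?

$99,000–$153,000

Base offense level for trespass: 14.
§1 applies: 14 − 2 = 12.
§2 applies (level before this adjustment is 12 ≥ 7, so +3): 12 + 3 = 15.
§3 applies (level before this adjustment is 15 < 16, so +1): 15 + 1 = 16.
§5 applies: 16 − 3 = 13.
§6 applies: 13 + 3 = 16.
Final offense level: 16.
Level 16 falls in the 15-20 band.
Fine table: Level 15-20 → $99,000–$153,000.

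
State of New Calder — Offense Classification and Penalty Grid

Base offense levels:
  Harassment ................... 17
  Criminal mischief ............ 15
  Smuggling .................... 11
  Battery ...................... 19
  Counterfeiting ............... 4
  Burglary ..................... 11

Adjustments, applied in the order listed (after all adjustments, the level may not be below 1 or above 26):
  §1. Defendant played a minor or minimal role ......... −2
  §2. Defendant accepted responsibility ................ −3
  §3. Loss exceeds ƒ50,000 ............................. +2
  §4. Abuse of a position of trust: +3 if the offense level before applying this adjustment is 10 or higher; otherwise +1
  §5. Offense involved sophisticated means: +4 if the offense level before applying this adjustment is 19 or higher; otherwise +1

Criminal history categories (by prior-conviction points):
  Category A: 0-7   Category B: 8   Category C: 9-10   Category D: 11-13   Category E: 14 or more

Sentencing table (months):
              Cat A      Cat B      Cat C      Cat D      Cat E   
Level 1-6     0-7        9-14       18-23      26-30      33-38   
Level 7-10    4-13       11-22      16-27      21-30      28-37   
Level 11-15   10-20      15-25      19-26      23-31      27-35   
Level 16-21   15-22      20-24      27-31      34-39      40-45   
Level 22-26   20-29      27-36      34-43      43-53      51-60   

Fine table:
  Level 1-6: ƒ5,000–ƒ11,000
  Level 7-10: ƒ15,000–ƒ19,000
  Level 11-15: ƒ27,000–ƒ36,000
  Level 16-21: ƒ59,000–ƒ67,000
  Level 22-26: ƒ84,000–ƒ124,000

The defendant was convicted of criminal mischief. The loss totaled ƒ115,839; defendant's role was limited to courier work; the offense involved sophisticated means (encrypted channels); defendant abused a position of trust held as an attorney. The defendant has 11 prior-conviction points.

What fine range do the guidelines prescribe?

Base offense level for criminal mischief: 15.
§1 applies: 15 − 2 = 13.
§3 applies: 13 + 2 = 15.
§4 applies (level before this adjustment is 15 ≥ 10, so +3): 15 + 3 = 18.
§5 applies (level before this adjustment is 18 < 19, so +1): 18 + 1 = 19.
Final offense level: 19.
Level 19 falls in the 16-21 band.
Fine table: Level 16-21 → ƒ59,000–ƒ67,000.

ƒ59,000–ƒ67,000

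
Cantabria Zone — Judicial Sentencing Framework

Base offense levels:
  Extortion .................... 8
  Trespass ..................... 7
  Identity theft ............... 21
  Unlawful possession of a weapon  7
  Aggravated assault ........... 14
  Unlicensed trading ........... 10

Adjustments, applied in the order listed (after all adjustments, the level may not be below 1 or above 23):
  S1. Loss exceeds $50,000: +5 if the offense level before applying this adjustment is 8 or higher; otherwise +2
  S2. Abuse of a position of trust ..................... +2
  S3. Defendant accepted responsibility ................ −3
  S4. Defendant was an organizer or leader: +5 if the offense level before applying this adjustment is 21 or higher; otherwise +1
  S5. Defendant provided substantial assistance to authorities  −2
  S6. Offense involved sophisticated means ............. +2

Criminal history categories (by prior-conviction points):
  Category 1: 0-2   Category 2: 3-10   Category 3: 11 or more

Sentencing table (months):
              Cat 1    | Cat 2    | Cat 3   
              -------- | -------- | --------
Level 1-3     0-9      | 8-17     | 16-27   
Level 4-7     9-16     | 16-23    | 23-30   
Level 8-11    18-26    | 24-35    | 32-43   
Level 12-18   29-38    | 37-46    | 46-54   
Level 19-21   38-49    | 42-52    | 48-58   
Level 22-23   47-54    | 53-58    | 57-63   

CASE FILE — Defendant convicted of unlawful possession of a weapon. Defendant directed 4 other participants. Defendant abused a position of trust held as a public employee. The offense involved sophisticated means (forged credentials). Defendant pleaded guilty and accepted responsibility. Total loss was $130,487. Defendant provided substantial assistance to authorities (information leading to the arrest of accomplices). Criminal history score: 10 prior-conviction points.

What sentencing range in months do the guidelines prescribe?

24-35 months

Base offense level for unlawful possession of a weapon: 7.
S1 applies (level before this adjustment is 7 < 8, so +2): 7 + 2 = 9.
S2 applies: 9 + 2 = 11.
S3 applies: 11 − 3 = 8.
S4 applies (level before this adjustment is 8 < 21, so +1): 8 + 1 = 9.
S5 applies: 9 − 2 = 7.
S6 applies: 7 + 2 = 9.
Final offense level: 9.
Criminal history: 10 prior points → Category 2 (3-10).
Level 9 falls in the 8-11 band.
Grid: Level 8-11 × Category 2 = 24-35 months.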